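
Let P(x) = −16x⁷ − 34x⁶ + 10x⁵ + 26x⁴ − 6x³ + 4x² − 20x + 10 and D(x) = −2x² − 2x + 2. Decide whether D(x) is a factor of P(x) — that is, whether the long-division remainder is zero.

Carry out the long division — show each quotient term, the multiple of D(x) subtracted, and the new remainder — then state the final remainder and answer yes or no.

Step 1: lead(−16x⁷ − 34x⁶ + 10x⁵ + 26x⁴ − 6x³ + 4x² − 20x + 10) ÷ lead(D) = −16x⁷ ÷ −2x² = 8x⁵. Subtract (8x⁵)·D = −16x⁷ − 16x⁶ + 16x⁵. Remainder: −18x⁶ − 6x⁵ + 26x⁴ − 6x³ + 4x² − 20x + 10.
Step 2: lead(−18x⁶ − 6x⁵ + 26x⁴ − 6x³ + 4x² − 20x + 10) ÷ lead(D) = −18x⁶ ÷ −2x² = 9x⁴. Subtract (9x⁴)·D = −18x⁶ − 18x⁵ + 18x⁴. Remainder: 12x⁵ + 8x⁴ − 6x³ + 4x² − 20x + 10.
Step 3: lead(12x⁵ + 8x⁴ − 6x³ + 4x² − 20x + 10) ÷ lead(D) = 12x⁵ ÷ −2x² = −6x³. Subtract (−6x³)·D = 12x⁵ + 12x⁴ − 12x³. Remainder: −4x⁴ + 6x³ + 4x² − 20x + 10.
Step 4: lead(−4x⁴ + 6x³ + 4x² − 20x + 10) ÷ lead(D) = −4x⁴ ÷ −2x² = 2x². Subtract (2x²)·D = −4x⁴ − 4x³ + 4x². Remainder: 10x³ − 20x + 10.
Step 5: lead(10x³ − 20x + 10) ÷ lead(D) = 10x³ ÷ −2x² = −5x. Subtract (−5x)·D = 10x³ + 10x² − 10x. Remainder: −10x² − 10x + 10.
Step 6: lead(−10x² − 10x + 10) ÷ lead(D) = −10x² ÷ −2x² = 5. Subtract (5)·D = −10x² − 10x + 10. Remainder: 0.

R(x) = 0, so D(x) is a factor of P(x). yes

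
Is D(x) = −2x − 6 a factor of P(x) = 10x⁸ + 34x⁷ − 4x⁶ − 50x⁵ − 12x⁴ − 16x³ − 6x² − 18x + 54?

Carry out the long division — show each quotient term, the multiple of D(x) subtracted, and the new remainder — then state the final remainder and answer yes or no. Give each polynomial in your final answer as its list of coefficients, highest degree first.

Step 1: lead(10x⁸ + 34x⁷ − 4x⁶ − 50x⁵ − 12x⁴ − 16x³ − 6x² − 18x + 54) ÷ lead(D) = 10x⁸ ÷ −2x = −5x⁷. Subtract (−5x⁷)·D = 10x⁸ + 30x⁷. Remainder: 4x⁷ − 4x⁶ − 50x⁵ − 12x⁴ − 16x³ − 6x² − 18x + 54.
Step 2: lead(4x⁷ − 4x⁶ − 50x⁵ − 12x⁴ − 16x³ − 6x² − 18x + 54) ÷ lead(D) = 4x⁷ ÷ −2x = −2x⁶. Subtract (−2x⁶)·D = 4x⁷ + 12x⁶. Remainder: −16x⁶ − 50x⁵ − 12x⁴ − 16x³ − 6x² − 18x + 54.
Step 3: lead(−16x⁶ − 50x⁵ − 12x⁴ − 16x³ − 6x² − 18x + 54) ÷ lead(D) = −16x⁶ ÷ −2x = 8x⁵. Subtract (8x⁵)·D = −16x⁶ − 48x⁵. Remainder: −2x⁵ − 12x⁴ − 16x³ − 6x² − 18x + 54.
Step 4: lead(−2x⁵ − 12x⁴ − 16x³ − 6x² − 18x + 54) ÷ lead(D) = −2x⁵ ÷ −2x = x⁴. Subtract (x⁴)·D = −2x⁵ − 6x⁴. Remainder: −6x⁴ − 16x³ − 6x² − 18x + 54.
Step 5: lead(−6x⁴ − 16x³ − 6x² − 18x + 54) ÷ lead(D) = −6x⁴ ÷ −2x = 3x³. Subtract (3x³)·D = −6x⁴ − 18x³. Remainder: 2x³ − 6x² − 18x + 54.
Step 6: lead(2x³ − 6x² − 18x + 54) ÷ lead(D) = 2x³ ÷ −2x = −x². Subtract (−x²)·D = 2x³ + 6x². Remainder: −12x² − 18x + 54.
Step 7: lead(−12x² − 18x + 54) ÷ lead(D) = −12x² ÷ −2x = 6x. Subtract (6x)·D = −12x² − 36x. Remainder: 18x + 54.
Step 8: lead(18x + 54) ÷ lead(D) = 18x ÷ −2x = −9. Subtract (−9)·D = 18x + 54. Remainder: 0.

R = [0], so D(x) is a factor of P(x). yes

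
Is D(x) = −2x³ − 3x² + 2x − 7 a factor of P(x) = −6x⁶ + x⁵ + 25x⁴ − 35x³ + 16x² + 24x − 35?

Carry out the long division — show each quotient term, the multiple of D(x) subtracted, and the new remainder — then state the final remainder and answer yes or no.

Step 1: lead(−6x⁶ + x⁵ + 25x⁴ − 35x³ + 16x² + 24x − 35) ÷ lead(D) = −6x⁶ ÷ −2x³ = 3x³. Subtract (3x³)·D = −6x⁶ − 9x⁵ + 6x⁴ − 21x³. Remainder: 10x⁵ + 19x⁴ − 14x³ + 16x² + 24x − 35.
Step 2: lead(10x⁵ + 19x⁴ − 14x³ + 16x² + 24x − 35) ÷ lead(D) = 10x⁵ ÷ −2x³ = −5x². Subtract (−5x²)·D = 10x⁵ + 15x⁴ − 10x³ + 35x². Remainder: 4x⁴ − 4x³ − 19x² + 24x − 35.
Step 3: lead(4x⁴ − 4x³ − 19x² + 24x − 35) ÷ lead(D) = 4x⁴ ÷ −2x³ = −2x. Subtract (−2x)·D = 4x⁴ + 6x³ − 4x² + 14x. Remainder: −10x³ − 15x² + 10x − 35.
Step 4: lead(−10x³ − 15x² + 10x − 35) ÷ lead(D) = −10x³ ÷ −2x³ = 5. Subtract (5)·D = −10x³ − 15x² + 10x − 35. Remainder: 0.

R(x) = 0, so D(x) is a factor of P(x). yes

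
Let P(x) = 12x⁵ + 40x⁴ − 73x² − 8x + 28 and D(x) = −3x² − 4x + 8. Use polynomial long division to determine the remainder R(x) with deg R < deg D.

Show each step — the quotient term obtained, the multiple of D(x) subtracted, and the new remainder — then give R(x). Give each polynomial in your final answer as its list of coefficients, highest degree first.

Step 1: lead(12x⁵ + 40x⁴ − 73x² − 8x + 28) ÷ lead(D) = 12x⁵ ÷ −3x² = −4x³. Subtract (−4x³)·D = 12x⁵ + 16x⁴ − 32x³. Remainder: 24x⁴ + 32x³ − 73x² − 8x + 28.
Step 2: lead(24x⁴ + 32x³ − 73x² − 8x + 28) ÷ lead(D) = 24x⁴ ÷ −3x² = −8x². Subtract (−8x²)·D = 24x⁴ + 32x³ − 64x². Remainder: −9x² − 8x + 28.
Step 3: lead(−9x² − 8x + 28) ÷ lead(D) = −9x² ÷ −3x² = 3. Subtract (3)·D = −9x² − 12x + 24. Remainder: 4x + 4.

R = [4, 4]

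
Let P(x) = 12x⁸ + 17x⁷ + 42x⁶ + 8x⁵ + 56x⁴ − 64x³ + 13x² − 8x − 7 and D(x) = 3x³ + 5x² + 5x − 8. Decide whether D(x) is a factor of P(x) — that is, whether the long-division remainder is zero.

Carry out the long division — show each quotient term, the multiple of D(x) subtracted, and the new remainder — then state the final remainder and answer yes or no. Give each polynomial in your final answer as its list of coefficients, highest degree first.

Step 1: lead(12x⁸ + 17x⁷ + 42x⁶ + 8x⁵ + 56x⁴ − 64x³ + 13x² − 8x − 7) ÷ lead(D) = 12x⁸ ÷ 3x³ = 4x⁵. Subtract (4x⁵)·D = 12x⁸ + 20x⁷ + 20x⁶ − 32x⁵. Remainder: −3x⁷ + 22x⁶ + 40x⁵ + 56x⁴ − 64x³ + 13x² − 8x − 7.
Step 2: lead(−3x⁷ + 22x⁶ + 40x⁵ + 56x⁴ − 64x³ + 13x² − 8x − 7) ÷ lead(D) = −3x⁷ ÷ 3x³ = −x⁴. Subtract (−x⁴)·D = −3x⁷ − 5x⁶ − 5x⁵ + 8x⁴. Remainder: 27x⁶ + 45x⁵ + 48x⁴ − 64x³ + 13x² − 8x − 7.
Step 3: lead(27x⁶ + 45x⁵ + 48x⁴ − 64x³ + 13x² − 8x − 7) ÷ lead(D) = 27x⁶ ÷ 3x³ = 9x³. Subtract (9x³)·D = 27x⁶ + 45x⁵ + 45x⁴ − 72x³. Remainder: 3x⁴ + 8x³ + 13x² − 8x − 7.
Step 4: lead(3x⁴ + 8x³ + 13x² − 8x − 7) ÷ lead(D) = 3x⁴ ÷ 3x³ = x. Subtract (x)·D = 3x⁴ + 5x³ + 5x² − 8x. Remainder: 3x³ + 8x² − 7.
Step 5: lead(3x³ + 8x² − 7) ÷ lead(D) = 3x³ ÷ 3x³ = 1. Subtract (1)·D = 3x³ + 5x² + 5x − 8. Remainder: 3x² − 5x + 1.

R = [3, -5, 1], so D(x) is not a factor of P(x). no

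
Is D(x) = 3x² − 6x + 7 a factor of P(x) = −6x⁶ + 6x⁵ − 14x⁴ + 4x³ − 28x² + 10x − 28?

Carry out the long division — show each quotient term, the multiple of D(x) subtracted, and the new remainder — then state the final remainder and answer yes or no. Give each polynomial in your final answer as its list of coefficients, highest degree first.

Step 1: lead(−6x⁶ + 6x⁵ − 14x⁴ + 4x³ − 28x² + 10x − 28) ÷ lead(D) = −6x⁶ ÷ 3x² = −2x⁴. Subtract (−2x⁴)·D = −6x⁶ + 12x⁵ − 14x⁴. Remainder: −6x⁵ + 4x³ − 28x² + 10x − 28.
Step 2: lead(−6x⁵ + 4x³ − 28x² + 10x − 28) ÷ lead(D) = −6x⁵ ÷ 3x² = −2x³. Subtract (−2x³)·D = −6x⁵ + 12x⁴ − 14x³. Remainder: −12x⁴ + 18x³ − 28x² + 10x − 28.
Step 3: lead(−12x⁴ + 18x³ − 28x² + 10x − 28) ÷ lead(D) = −12x⁴ ÷ 3x² = −4x². Subtract (−4x²)·D = −12x⁴ + 24x³ − 28x². Remainder: −6x³ + 10x − 28.
Step 4: lead(−6x³ + 10x − 28) ÷ lead(D) = −6x³ ÷ 3x² = −2x. Subtract (−2x)·D = −6x³ + 12x² − 14x. Remainder: −12x² + 24x − 28.
Step 5: lead(−12x² + 24x − 28) ÷ lead(D) = −12x² ÷ 3x² = −4. Subtract (−4)·D = −12x² + 24x − 28. Remainder: 0.

R = [0], so D(x) is a factor of P(x). yes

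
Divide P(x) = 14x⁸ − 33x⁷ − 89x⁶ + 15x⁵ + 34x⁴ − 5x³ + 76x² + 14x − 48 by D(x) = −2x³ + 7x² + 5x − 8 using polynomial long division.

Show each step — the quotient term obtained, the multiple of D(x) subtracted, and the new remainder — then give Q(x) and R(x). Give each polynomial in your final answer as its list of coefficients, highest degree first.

Step 1: lead(14x⁸ − 33x⁷ − 89x⁶ + 15x⁵ + 34x⁴ − 5x³ + 76x² + 14x − 48) ÷ lead(D) = 14x⁸ ÷ −2x³ = −7x⁵. Subtract (−7x⁵)·D = 14x⁸ − 49x⁷ − 35x⁶ + 56x⁵. Remainder: 16x⁷ − 54x⁶ − 41x⁵ + 34x⁴ − 5x³ + 76x² + 14x − 48.
Step 2: lead(16x⁷ − 54x⁶ − 41x⁵ + 34x⁴ − 5x³ + 76x² + 14x − 48) ÷ lead(D) = 16x⁷ ÷ −2x³ = −8x⁴. Subtract (−8x⁴)·D = 16x⁷ − 56x⁶ − 40x⁵ + 64x⁴. Remainder: 2x⁶ − x⁵ − 30x⁴ − 5x³ + 76x² + 14x − 48.
Step 3: lead(2x⁶ − x⁵ − 30x⁴ − 5x³ + 76x² + 14x − 48) ÷ lead(D) = 2x⁶ ÷ −2x³ = −x³. Subtract (−x³)·D = 2x⁶ − 7x⁵ − 5x⁴ + 8x³. Remainder: 6x⁵ − 25x⁴ − 13x³ + 76x² + 14x − 48.
Step 4: lead(6x⁵ − 25x⁴ − 13x³ + 76x² + 14x − 48) ÷ lead(D) = 6x⁵ ÷ −2x³ = −3x². Subtract (−3x²)·D = 6x⁵ − 21x⁴ − 15x³ + 24x². Remainder: −4x⁴ + 2x³ + 52x² + 14x − 48.
Step 5: lead(−4x⁴ + 2x³ + 52x² + 14x − 48) ÷ lead(D) = −4x⁴ ÷ −2x³ = 2x. Subtract (2x)·D = −4x⁴ + 14x³ + 10x² − 16x. Remainder: −12x³ + 42x² + 30x − 48.
Step 6: lead(−12x³ + 42x² + 30x − 48) ÷ lead(D) = −12x³ ÷ −2x³ = 6. Subtract (6)·D = −12x³ + 42x² + 30x − 48. Remainder: 0.

Q = [-7, -8, -1, -3, 2, 6]; R = [0]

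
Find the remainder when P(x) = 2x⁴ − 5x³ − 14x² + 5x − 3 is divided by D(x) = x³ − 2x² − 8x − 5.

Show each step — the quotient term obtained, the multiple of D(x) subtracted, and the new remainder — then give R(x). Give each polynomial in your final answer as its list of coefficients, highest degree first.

Step 1: lead(2x⁴ − 5x³ − 14x² + 5x − 3) ÷ lead(D) = 2x⁴ ÷ x³ = 2x. Subtract (2x)·D = 2x⁴ − 4x³ − 16x² − 10x. Remainder: −x³ + 2x² + 15x − 3.
Step 2: lead(−x³ + 2x² + 15x − 3) ÷ lead(D) = −x³ ÷ x³ = −1. Subtract (−1)·D = −x³ + 2x² + 8x + 5. Remainder: 7x − 8.

R = [7, -8]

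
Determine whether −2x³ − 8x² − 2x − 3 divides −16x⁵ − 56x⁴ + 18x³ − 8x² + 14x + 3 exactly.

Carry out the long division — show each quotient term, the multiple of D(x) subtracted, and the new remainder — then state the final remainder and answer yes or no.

Step 1: lead(−16x⁵ − 56x⁴ + 18x³ − 8x² + 14x + 3) ÷ lead(D) = −16x⁵ ÷ −2x³ = 8x². Subtract (8x²)·D = −16x⁵ − 64x⁴ − 16x³ − 24x². Remainder: 8x⁴ + 34x³ + 16x² + 14x + 3.
Step 2: lead(8x⁴ + 34x³ + 16x² + 14x + 3) ÷ lead(D) = 8x⁴ ÷ −2x³ = −4x. Subtract (−4x)·D = 8x⁴ + 32x³ + 8x² + 12x. Remainder: 2x³ + 8x² + 2x + 3.
Step 3: lead(2x³ + 8x² + 2x + 3) ÷ lead(D) = 2x³ ÷ −2x³ = −1. Subtract (−1)·D = 2x³ + 8x² + 2x + 3. Remainder: 0.

R(x) = 0, so D(x) is a factor of P(x). yes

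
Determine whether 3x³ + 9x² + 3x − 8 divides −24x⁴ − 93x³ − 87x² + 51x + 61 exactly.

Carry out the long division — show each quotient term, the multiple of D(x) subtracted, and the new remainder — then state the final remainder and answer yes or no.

Step 1: lead(−24x⁴ − 93x³ − 87x² + 51x + 61) ÷ lead(D) = −24x⁴ ÷ 3x³ = −8x. Subtract (−8x)·D = −24x⁴ − 72x³ − 24x² + 64x. Remainder: −21x³ − 63x² − 13x + 61.
Step 2: lead(−21x³ − 63x² − 13x + 61) ÷ lead(D) = −21x³ ÷ 3x³ = −7. Subtract (−7)·D = −21x³ − 63x² − 21x + 56. Remainder: 8x + 5.

R(x) = 8x + 5, so D(x) is not a factor of P(x). no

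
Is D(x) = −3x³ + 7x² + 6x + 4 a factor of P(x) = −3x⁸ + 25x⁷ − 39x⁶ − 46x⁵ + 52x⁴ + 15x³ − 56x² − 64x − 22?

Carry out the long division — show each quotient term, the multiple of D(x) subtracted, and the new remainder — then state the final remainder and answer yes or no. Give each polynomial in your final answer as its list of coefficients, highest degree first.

Step 1: lead(−3x⁸ + 25x⁷ − 39x⁶ − 46x⁵ + 52x⁴ + 15x³ − 56x² − 64x − 22) ÷ lead(D) = −3x⁸ ÷ −3x³ = x⁵. Subtract (x⁵)·D = −3x⁸ + 7x⁷ + 6x⁶ + 4x⁵. Remainder: 18x⁷ − 45x⁶ − 50x⁵ + 52x⁴ + 15x³ − 56x² − 64x − 22.
Step 2: lead(18x⁷ − 45x⁶ − 50x⁵ + 52x⁴ + 15x³ − 56x² − 64x − 22) ÷ lead(D) = 18x⁷ ÷ −3x³ = −6x⁴. Subtract (−6x⁴)·D = 18x⁷ − 42x⁶ − 36x⁵ − 24x⁴. Remainder: −3x⁶ − 14x⁵ + 76x⁴ + 15x³ − 56x² − 64x − 22.
Step 3: lead(−3x⁶ − 14x⁵ + 76x⁴ + 15x³ − 56x² − 64x − 22) ÷ lead(D) = −3x⁶ ÷ −3x³ = x³. Subtract (x³)·D = −3x⁶ + 7x⁵ + 6x⁴ + 4x³. Remainder: −21x⁵ + 70x⁴ + 11x³ − 56x² − 64x − 22.
Step 4: lead(−21x⁵ + 70x⁴ + 11x³ − 56x² − 64x − 22) ÷ lead(D) = −21x⁵ ÷ −3x³ = 7x². Subtract (7x²)·D = −21x⁵ + 49x⁴ + 42x³ + 28x². Remainder: 21x⁴ − 31x³ − 84x² − 64x − 22.
Step 5: lead(21x⁴ − 31x³ − 84x² − 64x − 22) ÷ lead(D) = 21x⁴ ÷ −3x³ = −7x. Subtract (−7x)·D = 21x⁴ − 49x³ − 42x² − 28x. Remainder: 18x³ − 42x² − 36x − 22.
Step 6: lead(18x³ − 42x² − 36x − 22) ÷ lead(D) = 18x³ ÷ −3x³ = −6. Subtract (−6)·D = 18x³ − 42x² − 36x − 24. Remainder: 2.

R = [2], so D(x) is not a factor of P(x). no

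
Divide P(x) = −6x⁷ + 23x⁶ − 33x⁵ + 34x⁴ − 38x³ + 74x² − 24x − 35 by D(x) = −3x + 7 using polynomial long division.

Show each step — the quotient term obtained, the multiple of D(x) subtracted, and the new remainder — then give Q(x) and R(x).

Step 1: lead(−6x⁷ + 23x⁶ − 33x⁵ + 34x⁴ − 38x³ + 74x² − 24x − 35) ÷ lead(D) = −6x⁷ ÷ −3x = 2x⁶. Subtract (2x⁶)·D = −6x⁷ + 14x⁶. Remainder: 9x⁶ − 33x⁵ + 34x⁴ − 38x³ + 74x² − 24x − 35.
Step 2: lead(9x⁶ − 33x⁵ + 34x⁴ − 38x³ + 74x² − 24x − 35) ÷ lead(D) = 9x⁶ ÷ −3x = −3x⁵. Subtract (−3x⁵)·D = 9x⁶ − 21x⁵. Remainder: −12x⁵ + 34x⁴ − 38x³ + 74x² − 24x − 35.
Step 3: lead(−12x⁵ + 34x⁴ − 38x³ + 74x² − 24x − 35) ÷ lead(D) = −12x⁵ ÷ −3x = 4x⁴. Subtract (4x⁴)·D = −12x⁵ + 28x⁴. Remainder: 6x⁴ − 38x³ + 74x² − 24x − 35.
Step 4: lead(6x⁴ − 38x³ + 74x² − 24x − 35) ÷ lead(D) = 6x⁴ ÷ −3x = −2x³. Subtract (−2x³)·D = 6x⁴ − 14x³. Remainder: −24x³ + 74x² − 24x − 35.
Step 5: lead(−24x³ + 74x² − 24x − 35) ÷ lead(D) = −24x³ ÷ −3x = 8x². Subtract (8x²)·D = −24x³ + 56x². Remainder: 18x² − 24x − 35.
Step 6: lead(18x² − 24x − 35) ÷ lead(D) = 18x² ÷ −3x = −6x. Subtract (−6x)·D = 18x² − 42x. Remainder: 18x − 35.
Step 7: lead(18x − 35) ÷ lead(D) = 18x ÷ −3x = −6. Subtract (−6)·D = 18x − 42. Remainder: 7.

Q(x) = 2x⁶ − 3x⁵ + 4x⁴ − 2x³ + 8x² − 6x − 6; R(x) = 7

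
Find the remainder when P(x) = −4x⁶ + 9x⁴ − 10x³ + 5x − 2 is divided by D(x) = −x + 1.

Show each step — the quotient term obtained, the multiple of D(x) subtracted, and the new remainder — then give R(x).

Step 1: lead(−4x⁶ + 9x⁴ − 10x³ + 5x − 2) ÷ lead(D) = −4x⁶ ÷ −x = 4x⁵. Subtract (4x⁵)·D = −4x⁶ + 4x⁵. Remainder: −4x⁵ + 9x⁴ − 10x³ + 5x − 2.
Step 2: lead(−4x⁵ + 9x⁴ − 10x³ + 5x − 2) ÷ lead(D) = −4x⁵ ÷ −x = 4x⁴. Subtract (4x⁴)·D = −4x⁵ + 4x⁴. Remainder: 5x⁴ − 10x³ + 5x − 2.
Step 3: lead(5x⁴ − 10x³ + 5x − 2) ÷ lead(D) = 5x⁴ ÷ −x = −5x³. Subtract (−5x³)·D = 5x⁴ − 5x³. Remainder: −5x³ + 5x − 2.
Step 4: lead(−5x³ + 5x − 2) ÷ lead(D) = −5x³ ÷ −x = 5x². Subtract (5x²)·D = −5x³ + 5x². Remainder: −5x² + 5x − 2.
Step 5: lead(−5x² + 5x − 2) ÷ lead(D) = −5x² ÷ −x = 5x. Subtract (5x)·D = −5x² + 5x. Remainder: −2.

R(x) = −2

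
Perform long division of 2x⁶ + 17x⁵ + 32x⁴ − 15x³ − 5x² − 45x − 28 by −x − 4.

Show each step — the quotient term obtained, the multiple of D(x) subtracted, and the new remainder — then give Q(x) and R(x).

Step 1: lead(2x⁶ + 17x⁵ + 32x⁴ − 15x³ − 5x² − 45x − 28) ÷ lead(D) = 2x⁶ ÷ −x = −2x⁵. Subtract (−2x⁵)·D = 2x⁶ + 8x⁵. Remainder: 9x⁵ + 32x⁴ − 15x³ − 5x² − 45x − 28.
Step 2: lead(9x⁵ + 32x⁴ − 15x³ − 5x² − 45x − 28) ÷ lead(D) = 9x⁵ ÷ −x = −9x⁴. Subtract (−9x⁴)·D = 9x⁵ + 36x⁴. Remainder: −4x⁴ − 15x³ − 5x² − 45x − 28.
Step 3: lead(−4x⁴ − 15x³ − 5x² − 45x − 28) ÷ lead(D) = −4x⁴ ÷ −x = 4x³. Subtract (4x³)·D = −4x⁴ − 16x³. Remainder: x³ − 5x² − 45x − 28.
Step 4: lead(x³ − 5x² − 45x − 28) ÷ lead(D) = x³ ÷ −x = −x². Subtract (−x²)·D = x³ + 4x². Remainder: −9x² − 45x − 28.
Step 5: lead(−9x² − 45x − 28) ÷ lead(D) = −9x² ÷ −x = 9x. Subtract (9x)·D = −9x² − 36x. Remainder: −9x − 28.
Step 6: lead(−9x − 28) ÷ lead(D) = −9x ÷ −x = 9. Subtract (9)·D = −9x − 36. Remainder: 8.

Q(x) = −2x⁵ − 9x⁴ + 4x³ − x² + 9x + 9; R(x) = 8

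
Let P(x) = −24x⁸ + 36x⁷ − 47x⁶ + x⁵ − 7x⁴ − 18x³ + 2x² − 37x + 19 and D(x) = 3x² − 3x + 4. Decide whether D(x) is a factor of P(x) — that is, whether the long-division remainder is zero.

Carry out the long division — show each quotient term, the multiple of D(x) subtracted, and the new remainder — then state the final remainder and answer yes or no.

Step 1: lead(−24x⁸ + 36x⁷ − 47x⁶ + x⁵ − 7x⁴ − 18x³ + 2x² − 37x + 19) ÷ lead(D) = −24x⁸ ÷ 3x² = −8x⁶. Subtract (−8x⁶)·D = −24x⁸ + 24x⁷ − 32x⁶. Remainder: 12x⁷ − 15x⁶ + x⁵ − 7x⁴ − 18x³ + 2x² − 37x + 19.
Step 2: lead(12x⁷ − 15x⁶ + x⁵ − 7x⁴ − 18x³ + 2x² − 37x + 19) ÷ lead(D) = 12x⁷ ÷ 3x² = 4x⁵. Subtract (4x⁵)·D = 12x⁷ − 12x⁶ + 16x⁵. Remainder: −3x⁶ − 15x⁵ − 7x⁴ − 18x³ + 2x² − 37x + 19.
Step 3: lead(−3x⁶ − 15x⁵ − 7x⁴ − 18x³ + 2x² − 37x + 19) ÷ lead(D) = −3x⁶ ÷ 3x² = −x⁴. Subtract (−x⁴)·D = −3x⁶ + 3x⁵ − 4x⁴. Remainder: −18x⁵ − 3x⁴ − 18x³ + 2x² − 37x + 19.
Step 4: lead(−18x⁵ − 3x⁴ − 18x³ + 2x² − 37x + 19) ÷ lead(D) = −18x⁵ ÷ 3x² = −6x³. Subtract (−6x³)·D = −18x⁵ + 18x⁴ − 24x³. Remainder: −21x⁴ + 6x³ + 2x² − 37x + 19.
Step 5: lead(−21x⁴ + 6x³ + 2x² − 37x + 19) ÷ lead(D) = −21x⁴ ÷ 3x² = −7x². Subtract (−7x²)·D = −21x⁴ + 21x³ − 28x². Remainder: −15x³ + 30x² − 37x + 19.
Step 6: lead(−15x³ + 30x² − 37x + 19) ÷ lead(D) = −15x³ ÷ 3x² = −5x. Subtract (−5x)·D = −15x³ + 15x² − 20x. Remainder: 15x² − 17x + 19.
Step 7: lead(15x² − 17x + 19) ÷ lead(D) = 15x² ÷ 3x² = 5. Subtract (5)·D = 15x² − 15x + 20. Remainder: −2x − 1.

R(x) = −2x − 1, so D(x) is not a factor of P(x). no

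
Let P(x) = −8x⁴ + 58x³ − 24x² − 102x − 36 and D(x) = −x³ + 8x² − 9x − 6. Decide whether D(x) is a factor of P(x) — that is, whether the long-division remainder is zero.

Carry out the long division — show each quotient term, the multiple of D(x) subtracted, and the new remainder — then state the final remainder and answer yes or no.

Step 1: lead(−8x⁴ + 58x³ − 24x² − 102x − 36) ÷ lead(D) = −8x⁴ ÷ −x³ = 8x. Subtract (8x)·D = −8x⁴ + 64x³ − 72x² − 48x. Remainder: −6x³ + 48x² − 54x − 36.
Step 2: lead(−6x³ + 48x² − 54x − 36) ÷ lead(D) = −6x³ ÷ −x³ = 6. Subtract (6)·D = −6x³ + 48x² − 54x − 36. Remainder: 0.

R(x) = 0, so D(x) is a factor of P(x). yes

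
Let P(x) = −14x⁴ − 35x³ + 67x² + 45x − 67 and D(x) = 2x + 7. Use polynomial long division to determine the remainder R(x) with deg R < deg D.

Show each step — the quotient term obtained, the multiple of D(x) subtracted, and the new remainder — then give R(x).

Step 1: lead(−14x⁴ − 35x³ + 67x² + 45x − 67) ÷ lead(D) = −14x⁴ ÷ 2x = −7x³. Subtract (−7x³)·D = −14x⁴ − 49x³. Remainder: 14x³ + 67x² + 45x − 67.
Step 2: lead(14x³ + 67x² + 45x − 67) ÷ lead(D) = 14x³ ÷ 2x = 7x². Subtract (7x²)·D = 14x³ + 49x². Remainder: 18x² + 45x − 67.
Step 3: lead(18x² + 45x − 67) ÷ lead(D) = 18x² ÷ 2x = 9x. Subtract (9x)·D = 18x² + 63x. Remainder: −18x − 67.
Step 4: lead(−18x − 67) ÷ lead(D) = −18x ÷ 2x = −9. Subtract (−9)·D = −18x − 63. Remainder: −4.

R(x) = −4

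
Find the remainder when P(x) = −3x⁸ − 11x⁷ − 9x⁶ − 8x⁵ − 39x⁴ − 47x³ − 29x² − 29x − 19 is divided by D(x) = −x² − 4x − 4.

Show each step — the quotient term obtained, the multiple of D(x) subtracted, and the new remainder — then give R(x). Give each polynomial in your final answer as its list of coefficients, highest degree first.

Step 1: lead(−3x⁸ − 11x⁷ − 9x⁶ − 8x⁵ − 39x⁴ − 47x³ − 29x² − 29x − 19) ÷ lead(D) = −3x⁸ ÷ −x² = 3x⁶. Subtract (3x⁶)·D = −3x⁸ − 12x⁷ − 12x⁶. Remainder: x⁷ + 3x⁶ − 8x⁵ − 39x⁴ − 47x³ − 29x² − 29x − 19.
Step 2: lead(x⁷ + 3x⁶ − 8x⁵ − 39x⁴ − 47x³ − 29x² − 29x − 19) ÷ lead(D) = x⁷ ÷ −x² = −x⁵. Subtract (−x⁵)·D = x⁷ + 4x⁶ + 4x⁵. Remainder: −x⁶ − 12x⁵ − 39x⁴ − 47x³ − 29x² − 29x − 19.
Step 3: lead(−x⁶ − 12x⁵ − 39x⁴ − 47x³ − 29x² − 29x − 19) ÷ lead(D) = −x⁶ ÷ −x² = x⁴. Subtract (x⁴)·D = −x⁶ − 4x⁵ − 4x⁴. Remainder: −8x⁵ − 35x⁴ − 47x³ − 29x² − 29x − 19.
Step 4: lead(−8x⁵ − 35x⁴ − 47x³ − 29x² − 29x − 19) ÷ lead(D) = −8x⁵ ÷ −x² = 8x³. Subtract (8x³)·D = −8x⁵ − 32x⁴ − 32x³. Remainder: −3x⁴ − 15x³ − 29x² − 29x − 19.
Step 5: lead(−3x⁴ − 15x³ − 29x² − 29x − 19) ÷ lead(D) = −3x⁴ ÷ −x² = 3x². Subtract (3x²)·D = −3x⁴ − 12x³ − 12x². Remainder: −3x³ − 17x² − 29x − 19.
Step 6: lead(−3x³ − 17x² − 29x − 19) ÷ lead(D) = −3x³ ÷ −x² = 3x. Subtract (3x)·D = −3x³ − 12x² − 12x. Remainder: −5x² − 17x − 19.
Step 7: lead(−5x² − 17x − 19) ÷ lead(D) = −5x² ÷ −x² = 5. Subtract (5)·D = −5x² − 20x − 20. Remainder: 3x + 1.

R = [3, 1]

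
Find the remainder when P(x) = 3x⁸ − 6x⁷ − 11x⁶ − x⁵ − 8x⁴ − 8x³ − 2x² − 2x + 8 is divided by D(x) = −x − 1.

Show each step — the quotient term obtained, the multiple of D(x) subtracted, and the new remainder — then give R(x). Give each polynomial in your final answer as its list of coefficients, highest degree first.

R = [7]

Step 1: lead(3x⁸ − 6x⁷ − 11x⁶ − x⁵ − 8x⁴ − 8x³ − 2x² − 2x + 8) ÷ lead(D) = 3x⁸ ÷ −x = −3x⁷. Subtract (−3x⁷)·D = 3x⁸ + 3x⁷. Remainder: −9x⁷ − 11x⁶ − x⁵ − 8x⁴ − 8x³ − 2x² − 2x + 8.
Step 2: lead(−9x⁷ − 11x⁶ − x⁵ − 8x⁴ − 8x³ − 2x² − 2x + 8) ÷ lead(D) = −9x⁷ ÷ −x = 9x⁶. Subtract (9x⁶)·D = −9x⁷ − 9x⁶. Remainder: −2x⁶ − x⁵ − 8x⁴ − 8x³ − 2x² − 2x + 8.
Step 3: lead(−2x⁶ − x⁵ − 8x⁴ − 8x³ − 2x² − 2x + 8) ÷ lead(D) = −2x⁶ ÷ −x = 2x⁵. Subtract (2x⁵)·D = −2x⁶ − 2x⁵. Remainder: x⁵ − 8x⁴ − 8x³ − 2x² − 2x + 8.
Step 4: lead(x⁵ − 8x⁴ − 8x³ − 2x² − 2x + 8) ÷ lead(D) = x⁵ ÷ −x = −x⁴. Subtract (−x⁴)·D = x⁵ + x⁴. Remainder: −9x⁴ − 8x³ − 2x² − 2x + 8.
Step 5: lead(−9x⁴ − 8x³ − 2x² − 2x + 8) ÷ lead(D) = −9x⁴ ÷ −x = 9x³. Subtract (9x³)·D = −9x⁴ − 9x³. Remainder: x³ − 2x² − 2x + 8.
Step 6: lead(x³ − 2x² − 2x + 8) ÷ lead(D) = x³ ÷ −x = −x². Subtract (−x²)·D = x³ + x². Remainder: −3x² − 2x + 8.
Step 7: lead(−3x² − 2x + 8) ÷ lead(D) = −3x² ÷ −x = 3x. Subtract (3x)·D = −3x² − 3x. Remainder: x + 8.
Step 8: lead(x + 8) ÷ lead(D) = x ÷ −x = −1. Subtract (−1)·D = x + 1. Remainder: 7.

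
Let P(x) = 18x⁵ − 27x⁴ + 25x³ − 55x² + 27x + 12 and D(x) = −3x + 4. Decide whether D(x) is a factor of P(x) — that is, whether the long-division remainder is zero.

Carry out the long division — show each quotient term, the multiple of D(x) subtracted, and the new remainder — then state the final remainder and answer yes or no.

Step 1: lead(18x⁵ − 27x⁴ + 25x³ − 55x² + 27x + 12) ÷ lead(D) = 18x⁵ ÷ −3x = −6x⁴. Subtract (−6x⁴)·D = 18x⁵ − 24x⁴. Remainder: −3x⁴ + 25x³ − 55x² + 27x + 12.
Step 2: lead(−3x⁴ + 25x³ − 55x² + 27x + 12) ÷ lead(D) = −3x⁴ ÷ −3x = x³. Subtract (x³)·D = −3x⁴ + 4x³. Remainder: 21x³ − 55x² + 27x + 12.
Step 3: lead(21x³ − 55x² + 27x + 12) ÷ lead(D) = 21x³ ÷ −3x = −7x². Subtract (−7x²)·D = 21x³ − 28x². Remainder: −27x² + 27x + 12.
Step 4: lead(−27x² + 27x + 12) ÷ lead(D) = −27x² ÷ −3x = 9x. Subtract (9x)·D = −27x² + 36x. Remainder: −9x + 12.
Step 5: lead(−9x + 12) ÷ lead(D) = −9x ÷ −3x = 3. Subtract (3)·D = −9x + 12. Remainder: 0.

R(x) = 0, so D(x) is a factor of P(x). yes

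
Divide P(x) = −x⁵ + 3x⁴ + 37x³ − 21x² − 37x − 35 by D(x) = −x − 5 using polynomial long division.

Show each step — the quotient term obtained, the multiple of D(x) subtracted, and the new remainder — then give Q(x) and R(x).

Step 1: lead(−x⁵ + 3x⁴ + 37x³ − 21x² − 37x − 35) ÷ lead(D) = −x⁵ ÷ −x = x⁴. Subtract (x⁴)·D = −x⁵ − 5x⁴. Remainder: 8x⁴ + 37x³ − 21x² − 37x − 35.
Step 2: lead(8x⁴ + 37x³ − 21x² − 37x − 35) ÷ lead(D) = 8x⁴ ÷ −x = −8x³. Subtract (−8x³)·D = 8x⁴ + 40x³. Remainder: −3x³ − 21x² − 37x − 35.
Step 3: lead(−3x³ − 21x² − 37x − 35) ÷ lead(D) = −3x³ ÷ −x = 3x². Subtract (3x²)·D = −3x³ − 15x². Remainder: −6x² − 37x − 35.
Step 4: lead(−6x² − 37x − 35) ÷ lead(D) = −6x² ÷ −x = 6x. Subtract (6x)·D = −6x² − 30x. Remainder: −7x − 35.
Step 5: lead(−7x − 35) ÷ lead(D) = −7x ÷ −x = 7. Subtract (7)·D = −7x − 35. Remainder: 0.

Q(x) = x⁴ − 8x³ + 3x² + 6x + 7; R(x) = 0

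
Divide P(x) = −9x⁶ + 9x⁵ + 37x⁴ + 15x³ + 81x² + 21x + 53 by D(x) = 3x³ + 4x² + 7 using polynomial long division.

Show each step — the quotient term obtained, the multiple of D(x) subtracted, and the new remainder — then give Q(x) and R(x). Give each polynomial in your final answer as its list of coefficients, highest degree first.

Q = [-3, 7, 3, 8]; R = [-3]

Step 1: lead(−9x⁶ + 9x⁵ + 37x⁴ + 15x³ + 81x² + 21x + 53) ÷ lead(D) = −9x⁶ ÷ 3x³ = −3x³. Subtract (−3x³)·D = −9x⁶ − 12x⁵ − 21x³. Remainder: 21x⁵ + 37x⁴ + 36x³ + 81x² + 21x + 53.
Step 2: lead(21x⁵ + 37x⁴ + 36x³ + 81x² + 21x + 53) ÷ lead(D) = 21x⁵ ÷ 3x³ = 7x². Subtract (7x²)·D = 21x⁵ + 28x⁴ + 49x². Remainder: 9x⁴ + 36x³ + 32x² + 21x + 53.
Step 3: lead(9x⁴ + 36x³ + 32x² + 21x + 53) ÷ lead(D) = 9x⁴ ÷ 3x³ = 3x. Subtract (3x)·D = 9x⁴ + 12x³ + 21x. Remainder: 24x³ + 32x² + 53.
Step 4: lead(24x³ + 32x² + 53) ÷ lead(D) = 24x³ ÷ 3x³ = 8. Subtract (8)·D = 24x³ + 32x² + 56. Remainder: −3.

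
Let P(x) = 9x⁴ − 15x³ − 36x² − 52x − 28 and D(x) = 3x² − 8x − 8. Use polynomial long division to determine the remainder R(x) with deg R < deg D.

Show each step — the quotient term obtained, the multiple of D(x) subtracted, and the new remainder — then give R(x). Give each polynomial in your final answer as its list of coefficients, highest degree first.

R = [4, 4]

Step 1: lead(9x⁴ − 15x³ − 36x² − 52x − 28) ÷ lead(D) = 9x⁴ ÷ 3x² = 3x². Subtract (3x²)·D = 9x⁴ − 24x³ − 24x². Remainder: 9x³ − 12x² − 52x − 28.
Step 2: lead(9x³ − 12x² − 52x − 28) ÷ lead(D) = 9x³ ÷ 3x² = 3x. Subtract (3x)·D = 9x³ − 24x² − 24x. Remainder: 12x² − 28x − 28.
Step 3: lead(12x² − 28x − 28) ÷ lead(D) = 12x² ÷ 3x² = 4. Subtract (4)·D = 12x² − 32x − 32. Remainder: 4x + 4.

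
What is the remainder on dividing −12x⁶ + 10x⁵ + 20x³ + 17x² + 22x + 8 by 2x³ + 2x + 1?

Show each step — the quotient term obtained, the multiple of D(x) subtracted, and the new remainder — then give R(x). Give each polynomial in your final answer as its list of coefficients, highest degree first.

Step 1: lead(−12x⁶ + 10x⁵ + 20x³ + 17x² + 22x + 8) ÷ lead(D) = −12x⁶ ÷ 2x³ = −6x³. Subtract (−6x³)·D = −12x⁶ − 12x⁴ − 6x³. Remainder: 10x⁵ + 12x⁴ + 26x³ + 17x² + 22x + 8.
Step 2: lead(10x⁵ + 12x⁴ + 26x³ + 17x² + 22x + 8) ÷ lead(D) = 10x⁵ ÷ 2x³ = 5x². Subtract (5x²)·D = 10x⁵ + 10x³ + 5x². Remainder: 12x⁴ + 16x³ + 12x² + 22x + 8.
Step 3: lead(12x⁴ + 16x³ + 12x² + 22x + 8) ÷ lead(D) = 12x⁴ ÷ 2x³ = 6x. Subtract (6x)·D = 12x⁴ + 12x² + 6x. Remainder: 16x³ + 16x + 8.
Step 4: lead(16x³ + 16x + 8) ÷ lead(D) = 16x³ ÷ 2x³ = 8. Subtract (8)·D = 16x³ + 16x + 8. Remainder: 0.

R = [0]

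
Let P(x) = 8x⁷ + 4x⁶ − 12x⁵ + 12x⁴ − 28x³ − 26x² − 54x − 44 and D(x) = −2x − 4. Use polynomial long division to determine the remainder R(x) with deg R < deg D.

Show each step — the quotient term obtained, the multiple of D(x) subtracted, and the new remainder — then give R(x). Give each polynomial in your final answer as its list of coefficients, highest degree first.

R = [-8]

Step 1: lead(8x⁷ + 4x⁶ − 12x⁵ + 12x⁴ − 28x³ − 26x² − 54x − 44) ÷ lead(D) = 8x⁷ ÷ −2x = −4x⁶. Subtract (−4x⁶)·D = 8x⁷ + 16x⁶. Remainder: −12x⁶ − 12x⁵ + 12x⁴ − 28x³ − 26x² − 54x − 44.
Step 2: lead(−12x⁶ − 12x⁵ + 12x⁴ − 28x³ − 26x² − 54x − 44) ÷ lead(D) = −12x⁶ ÷ −2x = 6x⁵. Subtract (6x⁵)·D = −12x⁶ − 24x⁵. Remainder: 12x⁵ + 12x⁴ − 28x³ − 26x² − 54x − 44.
Step 3: lead(12x⁵ + 12x⁴ − 28x³ − 26x² − 54x − 44) ÷ lead(D) = 12x⁵ ÷ −2x = −6x⁴. Subtract (−6x⁴)·D = 12x⁵ + 24x⁴. Remainder: −12x⁴ − 28x³ − 26x² − 54x − 44.
Step 4: lead(−12x⁴ − 28x³ − 26x² − 54x − 44) ÷ lead(D) = −12x⁴ ÷ −2x = 6x³. Subtract (6x³)·D = −12x⁴ − 24x³. Remainder: −4x³ − 26x² − 54x − 44.
Step 5: lead(−4x³ − 26x² − 54x − 44) ÷ lead(D) = −4x³ ÷ −2x = 2x². Subtract (2x²)·D = −4x³ − 8x². Remainder: −18x² − 54x − 44.
Step 6: lead(−18x² − 54x − 44) ÷ lead(D) = −18x² ÷ −2x = 9x. Subtract (9x)·D = −18x² − 36x. Remainder: −18x − 44.
Step 7: lead(−18x − 44) ÷ lead(D) = −18x ÷ −2x = 9. Subtract (9)·D = −18x − 36. Remainder: −8.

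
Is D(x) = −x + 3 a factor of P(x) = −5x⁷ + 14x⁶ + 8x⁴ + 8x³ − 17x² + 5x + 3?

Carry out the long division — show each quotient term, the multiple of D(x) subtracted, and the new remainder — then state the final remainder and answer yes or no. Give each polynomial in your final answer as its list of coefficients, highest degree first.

Step 1: lead(−5x⁷ + 14x⁶ + 8x⁴ + 8x³ − 17x² + 5x + 3) ÷ lead(D) = −5x⁷ ÷ −x = 5x⁶. Subtract (5x⁶)·D = −5x⁷ + 15x⁶. Remainder: −x⁶ + 8x⁴ + 8x³ − 17x² + 5x + 3.
Step 2: lead(−x⁶ + 8x⁴ + 8x³ − 17x² + 5x + 3) ÷ lead(D) = −x⁶ ÷ −x = x⁵. Subtract (x⁵)·D = −x⁶ + 3x⁵. Remainder: −3x⁵ + 8x⁴ + 8x³ − 17x² + 5x + 3.
Step 3: lead(−3x⁵ + 8x⁴ + 8x³ − 17x² + 5x + 3) ÷ lead(D) = −3x⁵ ÷ −x = 3x⁴. Subtract (3x⁴)·D = −3x⁵ + 9x⁴. Remainder: −x⁴ + 8x³ − 17x² + 5x + 3.
Step 4: lead(−x⁴ + 8x³ − 17x² + 5x + 3) ÷ lead(D) = −x⁴ ÷ −x = x³. Subtract (x³)·D = −x⁴ + 3x³. Remainder: 5x³ − 17x² + 5x + 3.
Step 5: lead(5x³ − 17x² + 5x + 3) ÷ lead(D) = 5x³ ÷ −x = −5x². Subtract (−5x²)·D = 5x³ − 15x². Remainder: −2x² + 5x + 3.
Step 6: lead(−2x² + 5x + 3) ÷ lead(D) = −2x² ÷ −x = 2x. Subtract (2x)·D = −2x² + 6x. Remainder: −x + 3.
Step 7: lead(−x + 3) ÷ lead(D) = −x ÷ −x = 1. Subtract (1)·D = −x + 3. Remainder: 0.

R = [0], so D(x) is a factor of P(x). yes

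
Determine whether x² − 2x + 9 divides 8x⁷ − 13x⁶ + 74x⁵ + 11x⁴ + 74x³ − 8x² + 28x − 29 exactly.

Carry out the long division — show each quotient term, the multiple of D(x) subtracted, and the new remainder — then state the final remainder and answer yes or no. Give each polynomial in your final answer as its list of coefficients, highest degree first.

R = [2, 7], so D(x) is not a factor of P(x). no

Step 1: lead(8x⁷ − 13x⁶ + 74x⁵ + 11x⁴ + 74x³ − 8x² + 28x − 29) ÷ lead(D) = 8x⁷ ÷ x² = 8x⁵. Subtract (8x⁵)·D = 8x⁷ − 16x⁶ + 72x⁵. Remainder: 3x⁶ + 2x⁵ + 11x⁴ + 74x³ − 8x² + 28x − 29.
Step 2: lead(3x⁶ + 2x⁵ + 11x⁴ + 74x³ − 8x² + 28x − 29) ÷ lead(D) = 3x⁶ ÷ x² = 3x⁴. Subtract (3x⁴)·D = 3x⁶ − 6x⁵ + 27x⁴. Remainder: 8x⁵ − 16x⁴ + 74x³ − 8x² + 28x − 29.
Step 3: lead(8x⁵ − 16x⁴ + 74x³ − 8x² + 28x − 29) ÷ lead(D) = 8x⁵ ÷ x² = 8x³. Subtract (8x³)·D = 8x⁵ − 16x⁴ + 72x³. Remainder: 2x³ − 8x² + 28x − 29.
Step 4: lead(2x³ − 8x² + 28x − 29) ÷ lead(D) = 2x³ ÷ x² = 2x. Subtract (2x)·D = 2x³ − 4x² + 18x. Remainder: −4x² + 10x − 29.
Step 5: lead(−4x² + 10x − 29) ÷ lead(D) = −4x² ÷ x² = −4. Subtract (−4)·D = −4x² + 8x − 36. Remainder: 2x + 7.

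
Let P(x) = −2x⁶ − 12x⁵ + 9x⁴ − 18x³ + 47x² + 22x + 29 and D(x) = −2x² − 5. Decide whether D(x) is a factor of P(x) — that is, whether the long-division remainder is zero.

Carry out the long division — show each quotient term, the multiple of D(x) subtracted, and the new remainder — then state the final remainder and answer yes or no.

Step 1: lead(−2x⁶ − 12x⁵ + 9x⁴ − 18x³ + 47x² + 22x + 29) ÷ lead(D) = −2x⁶ ÷ −2x² = x⁴. Subtract (x⁴)·D = −2x⁶ − 5x⁴. Remainder: −12x⁵ + 14x⁴ − 18x³ + 47x² + 22x + 29.
Step 2: lead(−12x⁵ + 14x⁴ − 18x³ + 47x² + 22x + 29) ÷ lead(D) = −12x⁵ ÷ −2x² = 6x³. Subtract (6x³)·D = −12x⁵ − 30x³. Remainder: 14x⁴ + 12x³ + 47x² + 22x + 29.
Step 3: lead(14x⁴ + 12x³ + 47x² + 22x + 29) ÷ lead(D) = 14x⁴ ÷ −2x² = −7x². Subtract (−7x²)·D = 14x⁴ + 35x². Remainder: 12x³ + 12x² + 22x + 29.
Step 4: lead(12x³ + 12x² + 22x + 29) ÷ lead(D) = 12x³ ÷ −2x² = −6x. Subtract (−6x)·D = 12x³ + 30x. Remainder: 12x² − 8x + 29.
Step 5: lead(12x² − 8x + 29) ÷ lead(D) = 12x² ÷ −2x² = −6. Subtract (−6)·D = 12x² + 30. Remainder: −8x − 1.

R(x) = −8x − 1, so D(x) is not a factor of P(x). no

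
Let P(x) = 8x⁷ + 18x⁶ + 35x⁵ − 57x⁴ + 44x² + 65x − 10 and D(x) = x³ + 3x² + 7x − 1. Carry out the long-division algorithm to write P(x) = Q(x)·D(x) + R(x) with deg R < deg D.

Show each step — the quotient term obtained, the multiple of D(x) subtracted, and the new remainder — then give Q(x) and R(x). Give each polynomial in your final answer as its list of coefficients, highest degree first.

Q = [8, -6, -3, 2, 9]; R = [4, -1]

Step 1: lead(8x⁷ + 18x⁶ + 35x⁵ − 57x⁴ + 44x² + 65x − 10) ÷ lead(D) = 8x⁷ ÷ x³ = 8x⁴. Subtract (8x⁴)·D = 8x⁷ + 24x⁶ + 56x⁵ − 8x⁴. Remainder: −6x⁶ − 21x⁵ − 49x⁴ + 44x² + 65x − 10.
Step 2: lead(−6x⁶ − 21x⁵ − 49x⁴ + 44x² + 65x − 10) ÷ lead(D) = −6x⁶ ÷ x³ = −6x³. Subtract (−6x³)·D = −6x⁶ − 18x⁵ − 42x⁴ + 6x³. Remainder: −3x⁵ − 7x⁴ − 6x³ + 44x² + 65x − 10.
Step 3: lead(−3x⁵ − 7x⁴ − 6x³ + 44x² + 65x − 10) ÷ lead(D) = −3x⁵ ÷ x³ = −3x². Subtract (−3x²)·D = −3x⁵ − 9x⁴ − 21x³ + 3x². Remainder: 2x⁴ + 15x³ + 41x² + 65x − 10.
Step 4: lead(2x⁴ + 15x³ + 41x² + 65x − 10) ÷ lead(D) = 2x⁴ ÷ x³ = 2x. Subtract (2x)·D = 2x⁴ + 6x³ + 14x² − 2x. Remainder: 9x³ + 27x² + 67x − 10.
Step 5: lead(9x³ + 27x² + 67x − 10) ÷ lead(D) = 9x³ ÷ x³ = 9. Subtract (9)·D = 9x³ + 27x² + 63x − 9. Remainder: 4x − 1.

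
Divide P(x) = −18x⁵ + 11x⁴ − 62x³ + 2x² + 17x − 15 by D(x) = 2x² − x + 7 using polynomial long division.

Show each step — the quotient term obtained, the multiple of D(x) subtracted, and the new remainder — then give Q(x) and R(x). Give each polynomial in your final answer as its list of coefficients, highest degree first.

Q = [-9, 1, 1, -2]; R = [8, -1]

Step 1: lead(−18x⁵ + 11x⁴ − 62x³ + 2x² + 17x − 15) ÷ lead(D) = −18x⁵ ÷ 2x² = −9x³. Subtract (−9x³)·D = −18x⁵ + 9x⁴ − 63x³. Remainder: 2x⁴ + x³ + 2x² + 17x − 15.
Step 2: lead(2x⁴ + x³ + 2x² + 17x − 15) ÷ lead(D) = 2x⁴ ÷ 2x² = x². Subtract (x²)·D = 2x⁴ − x³ + 7x². Remainder: 2x³ − 5x² + 17x − 15.
Step 3: lead(2x³ − 5x² + 17x − 15) ÷ lead(D) = 2x³ ÷ 2x² = x. Subtract (x)·D = 2x³ − x² + 7x. Remainder: −4x² + 10x − 15.
Step 4: lead(−4x² + 10x − 15) ÷ lead(D) = −4x² ÷ 2x² = −2. Subtract (−2)·D = −4x² + 2x − 14. Remainder: 8x − 1.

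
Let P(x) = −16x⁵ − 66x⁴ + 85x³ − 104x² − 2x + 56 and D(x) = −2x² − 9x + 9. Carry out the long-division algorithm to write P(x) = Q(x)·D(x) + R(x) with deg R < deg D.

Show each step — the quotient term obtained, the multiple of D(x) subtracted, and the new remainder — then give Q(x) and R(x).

Step 1: lead(−16x⁵ − 66x⁴ + 85x³ − 104x² − 2x + 56) ÷ lead(D) = −16x⁵ ÷ −2x² = 8x³. Subtract (8x³)·D = −16x⁵ − 72x⁴ + 72x³. Remainder: 6x⁴ + 13x³ − 104x² − 2x + 56.
Step 2: lead(6x⁴ + 13x³ − 104x² − 2x + 56) ÷ lead(D) = 6x⁴ ÷ −2x² = −3x². Subtract (−3x²)·D = 6x⁴ + 27x³ − 27x². Remainder: −14x³ − 77x² − 2x + 56.
Step 3: lead(−14x³ − 77x² − 2x + 56) ÷ lead(D) = −14x³ ÷ −2x² = 7x. Subtract (7x)·D = −14x³ − 63x² + 63x. Remainder: −14x² − 65x + 56.
Step 4: lead(−14x² − 65x + 56) ÷ lead(D) = −14x² ÷ −2x² = 7. Subtract (7)·D = −14x² − 63x + 63. Remainder: −2x − 7.

Q(x) = 8x³ − 3x² + 7x + 7; R(x) = −2x − 7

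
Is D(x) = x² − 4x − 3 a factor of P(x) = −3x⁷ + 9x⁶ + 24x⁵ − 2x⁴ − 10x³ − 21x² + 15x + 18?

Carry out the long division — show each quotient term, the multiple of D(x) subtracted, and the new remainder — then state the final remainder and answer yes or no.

Step 1: lead(−3x⁷ + 9x⁶ + 24x⁵ − 2x⁴ − 10x³ − 21x² + 15x + 18) ÷ lead(D) = −3x⁷ ÷ x² = −3x⁵. Subtract (−3x⁵)·D = −3x⁷ + 12x⁶ + 9x⁵. Remainder: −3x⁶ + 15x⁵ − 2x⁴ − 10x³ − 21x² + 15x + 18.
Step 2: lead(−3x⁶ + 15x⁵ − 2x⁴ − 10x³ − 21x² + 15x + 18) ÷ lead(D) = −3x⁶ ÷ x² = −3x⁴. Subtract (−3x⁴)·D = −3x⁶ + 12x⁵ + 9x⁴. Remainder: 3x⁵ − 11x⁴ − 10x³ − 21x² + 15x + 18.
Step 3: lead(3x⁵ − 11x⁴ − 10x³ − 21x² + 15x + 18) ÷ lead(D) = 3x⁵ ÷ x² = 3x³. Subtract (3x³)·D = 3x⁵ − 12x⁴ − 9x³. Remainder: x⁴ − x³ − 21x² + 15x + 18.
Step 4: lead(x⁴ − x³ − 21x² + 15x + 18) ÷ lead(D) = x⁴ ÷ x² = x². Subtract (x²)·D = x⁴ − 4x³ − 3x². Remainder: 3x³ − 18x² + 15x + 18.
Step 5: lead(3x³ − 18x² + 15x + 18) ÷ lead(D) = 3x³ ÷ x² = 3x. Subtract (3x)·D = 3x³ − 12x² − 9x. Remainder: −6x² + 24x + 18.
Step 6: lead(−6x² + 24x + 18) ÷ lead(D) = −6x² ÷ x² = −6. Subtract (−6)·D = −6x² + 24x + 18. Remainder: 0.

R(x) = 0, so D(x) is a factor of P(x). yes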